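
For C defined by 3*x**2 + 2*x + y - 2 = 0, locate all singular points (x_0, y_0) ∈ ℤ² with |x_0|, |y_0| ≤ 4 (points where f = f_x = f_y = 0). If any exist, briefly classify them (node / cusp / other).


No singular points in the scanned grid; C is smooth there.

Compute partial derivatives:
  f_x = 6*x + 2.
  f_y = 1.
f_y = 1 is a nonzero constant, so f_y never vanishes: no point (x, y) can satisfy f = f_x = f_y = 0. In particular no (x, y) ∈ {−4, ..., 4}² is singular; the curve is smooth.


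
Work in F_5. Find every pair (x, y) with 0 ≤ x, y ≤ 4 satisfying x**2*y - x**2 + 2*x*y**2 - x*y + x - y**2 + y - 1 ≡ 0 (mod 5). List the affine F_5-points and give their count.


Affine F_5-points: {(1, 2), (2, 2), (3, 1)}; count = 3.

For each of the 25 pairs (x, y) ∈ F_5², evaluate f(x, y) mod 5. Record the zeros.
  x = 0: [0↦4, 1↦4, 2↦2, 3↦3, 4↦2]  zeros at y ∈ ∅
  x = 1: [0↦4, 1↦1, 2↦0, 3↦1, 4↦4]  zeros at y ∈ {2}
  x = 2: [0↦2, 1↦3, 2↦0, 3↦3, 4↦2]  zeros at y ∈ {2}
  x = 3: [0↦3, 1↦0, 2↦2, 3↦4, 4↦1]  zeros at y ∈ {1}
  x = 4: [0↦2, 1↦2, 2↦1, 3↦4, 4↦1]  zeros at y ∈ ∅
Collecting zeros: affine points = {(1, 2), (2, 2), (3, 1)}.
Total count |C(F_5)_aff| = 3.


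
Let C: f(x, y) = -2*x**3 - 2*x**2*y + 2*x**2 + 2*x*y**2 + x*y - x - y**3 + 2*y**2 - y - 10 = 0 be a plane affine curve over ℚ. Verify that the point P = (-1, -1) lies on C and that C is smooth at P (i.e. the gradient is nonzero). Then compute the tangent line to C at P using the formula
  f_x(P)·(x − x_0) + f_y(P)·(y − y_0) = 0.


Tangent line at P: -14*x - 7*y - 21 = 0.

Step 1: f(-1, -1) = 0, so P lies on C.
Step 2: partial derivatives
  f_x(x, y) = -6*x**2 - 4*x*y + 4*x + 2*y**2 + y - 1, f_y(x, y) = -2*x**2 + 4*x*y + x - 3*y**2 + 4*y - 1.
  f_x(P) = -14, f_y(P) = -7 (gradient nonzero, so P is smooth).
Step 3: tangent line at P: -14·(x − -1) + -7·(y − -1) = 0.
Expanding: -14*x - 7*y - 21 = 0.


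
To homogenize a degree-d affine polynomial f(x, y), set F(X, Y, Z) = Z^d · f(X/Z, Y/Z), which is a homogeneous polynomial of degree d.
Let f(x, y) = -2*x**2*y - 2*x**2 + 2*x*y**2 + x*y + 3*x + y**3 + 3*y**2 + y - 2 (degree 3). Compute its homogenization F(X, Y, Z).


F(X, Y, Z) = -2*X**2*Y - 2*X**2*Z + 2*X*Y**2 + X*Y*Z + 3*X*Z**2 + Y**3 + 3*Y**2*Z + Y*Z**2 - 2*Z**3

deg(f) = 3.
Substitute x = X/Z, y = Y/Z into f, then multiply by Z^3.
  monomial -2·x^2·y^1 ↦ -2·X^2·Y^1·Z^0.
  monomial -2·x^2·y^0 ↦ -2·X^2·Y^0·Z^1.
  monomial 2·x^1·y^2 ↦ 2·X^1·Y^2·Z^0.
  monomial 1·x^1·y^1 ↦ 1·X^1·Y^1·Z^1.
  monomial 3·x^1·y^0 ↦ 3·X^1·Y^0·Z^2.
  monomial 1·x^0·y^3 ↦ 1·X^0·Y^3·Z^0.
  monomial 3·x^0·y^2 ↦ 3·X^0·Y^2·Z^1.
  monomial 1·x^0·y^1 ↦ 1·X^0·Y^1·Z^2.
  monomial -2·x^0·y^0 ↦ -2·X^0·Y^0·Z^3.
Collecting: F(X, Y, Z) = -2*X**2*Y - 2*X**2*Z + 2*X*Y**2 + X*Y*Z + 3*X*Z**2 + Y**3 + 3*Y**2*Z + Y*Z**2 - 2*Z**3.


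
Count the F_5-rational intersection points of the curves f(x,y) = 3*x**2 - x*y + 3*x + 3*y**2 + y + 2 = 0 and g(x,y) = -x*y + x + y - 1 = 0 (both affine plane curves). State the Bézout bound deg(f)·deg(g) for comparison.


Common zeros: {(1, 2), (1, 3)}; count = 2; Bézout bound = 4.

deg(f) = 2, deg(g) = 2, so Bézout bound = 4.
Scan x ∈ F_5. For each x, list the y ∈ F_5 with f(x, y) ≡ 0 and those with g(x, y) ≡ 0 (mod 5); the common zeros in that column are the intersection.
  x = 0: f ≡ 0 at y ∈ ∅; g ≡ 0 at y ∈ {1}; common: ∅.
  x = 1: f ≡ 0 at y ∈ {2, 3}; g ≡ 0 at y ∈ {0, 1, 2, 3, 4}; common: {2, 3}.
  x = 2: f ≡ 0 at y ∈ {0, 2}; g ≡ 0 at y ∈ {1}; common: ∅.
  x = 3: f ≡ 0 at y ∈ ∅; g ≡ 0 at y ∈ {1}; common: ∅.
  x = 4: f ≡ 0 at y ∈ {3}; g ≡ 0 at y ∈ {1}; common: ∅.
Collecting: common zeros = {(1, 2), (1, 3)}, so the count is 2.
Comparison with the Bézout bound: 2 ≤ 4 = deg(f)·deg(g), as expected for curves with no common component (the affine F_5-count falls short of the bound because intersections may lie at infinity, over extension fields, or carry multiplicity).


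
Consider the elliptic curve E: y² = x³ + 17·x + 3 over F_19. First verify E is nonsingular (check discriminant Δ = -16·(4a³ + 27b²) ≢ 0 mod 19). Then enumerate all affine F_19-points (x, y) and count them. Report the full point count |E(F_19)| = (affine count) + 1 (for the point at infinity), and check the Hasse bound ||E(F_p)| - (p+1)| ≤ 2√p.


Affine points = {(2, 8), (2, 11), (3, 9), (3, 10), (5, 2), (5, 17), (6, 6), (6, 13), (7, 3), (7, 16), (8, 9), (8, 10), (9, 7), (9, 12), (11, 1), (11, 18), (12, 4), (12, 15), (15, 2), (15, 17), (16, 1), (16, 18), (18, 2), (18, 17)}; affine count = 24; |E(F_19)| = 25.

Discriminant check: Δ ∝ 4a³ + 27b² = 4·17³ + 27·3² = 4·4913 + 27·9 ≡ 2 (mod 19). Nonzero ⇒ E is nonsingular.
For each x ∈ F_19, compute rhs = x³ + 17·x + 3 mod 19, then count y ∈ F_19 with y² ≡ rhs.
  x = 0: rhs = 3, matching y values: none (0 points).
  x = 1: rhs = 2, matching y values: none (0 points).
  x = 2: rhs = 7, matching y values: 8, 11 (2 points).
  x = 3: rhs = 5, matching y values: 9, 10 (2 points).
  x = 4: rhs = 2, matching y values: none (0 points).
  x = 5: rhs = 4, matching y values: 2, 17 (2 points).
  x = 6: rhs = 17, matching y values: 6, 13 (2 points).
  x = 7: rhs = 9, matching y values: 3, 16 (2 points).
  x = 8: rhs = 5, matching y values: 9, 10 (2 points).
  x = 9: rhs = 11, matching y values: 7, 12 (2 points).
  x = 10: rhs = 14, matching y values: none (0 points).
  x = 11: rhs = 1, matching y values: 1, 18 (2 points).
  x = 12: rhs = 16, matching y values: 4, 15 (2 points).
  x = 13: rhs = 8, matching y values: none (0 points).
  x = 14: rhs = 2, matching y values: none (0 points).
  x = 15: rhs = 4, matching y values: 2, 17 (2 points).
  x = 16: rhs = 1, matching y values: 1, 18 (2 points).
  x = 17: rhs = 18, matching y values: none (0 points).
  x = 18: rhs = 4, matching y values: 2, 17 (2 points).
Total affine count: 24.
Full point count |E(F_19)| = 24 + 1 = 25.
Hasse bound: |25 − (19+1)| = |5| = 5 ≤ 2√19 ≈ 8.7178 ✓.


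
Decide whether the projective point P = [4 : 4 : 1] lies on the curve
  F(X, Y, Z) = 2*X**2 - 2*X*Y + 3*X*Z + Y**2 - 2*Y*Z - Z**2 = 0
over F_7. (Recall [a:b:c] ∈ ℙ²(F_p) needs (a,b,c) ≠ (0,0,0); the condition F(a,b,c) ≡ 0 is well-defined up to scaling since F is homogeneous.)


F(4,4,1) ≡ 5 (mod 7); P is NOT on the curve.

Evaluate F(4, 4, 1) term-by-term (mod 7).
  2*X**2 ↦ 2·16·1·1 = 32
  -2*X*Y ↦ -2·4·4·1 = -32
  3*X*Z ↦ 3·4·1·1 = 12
  Y**2 ↦ 1·1·16·1 = 16
  -2*Y*Z ↦ -2·1·4·1 = -8
  -Z**2 ↦ -1·1·1·1 = -1
Sum: F(4, 4, 1) = (32) + (-32) + (12) + (16) + (-8) + (-1) = 19.
Reducing mod 7: 19 ≡ 5 (mod 7).
Since F(a, b, c) ≡ 5 ≠ 0 (mod 7), P does NOT lie on the curve.


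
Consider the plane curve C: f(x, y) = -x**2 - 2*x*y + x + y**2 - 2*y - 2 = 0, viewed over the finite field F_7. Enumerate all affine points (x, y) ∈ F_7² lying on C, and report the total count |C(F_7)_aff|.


Affine F_7-points: {(4, 0), (4, 3), (5, 2), (5, 3), (6, 2), (6, 5)}; count = 6.

For each of the 49 pairs (x, y) ∈ F_7², evaluate f(x, y) mod 7. Record the zeros.
  x = 0: [0↦5, 1↦4, 2↦5, 3↦1, 4↦6, 5↦6, 6↦1]  zeros at y ∈ ∅
  x = 1: [0↦5, 1↦2, 2↦1, 3↦2, 4↦5, 5↦3, 6↦3]  zeros at y ∈ ∅
  x = 2: [0↦3, 1↦5, 2↦2, 3↦1, 4↦2, 5↦5, 6↦3]  zeros at y ∈ ∅
  x = 3: [0↦6, 1↦6, 2↦1, 3↦5, 4↦4, 5↦5, 6↦1]  zeros at y ∈ ∅
  x = 4: [0↦0, 1↦5, 2↦5, 3↦0, 4↦4, 5↦3, 6↦4]  zeros at y ∈ {0, 3}
  x = 5: [0↦6, 1↦2, 2↦0, 3↦0, 4↦2, 5↦6, 6↦5]  zeros at y ∈ {2, 3}
  x = 6: [0↦3, 1↦4, 2↦0, 3↦5, 4↦5, 5↦0, 6↦4]  zeros at y ∈ {2, 5}
Collecting zeros: affine points = {(4, 0), (4, 3), (5, 2), (5, 3), (6, 2), (6, 5)}.
Total count |C(F_7)_aff| = 6.


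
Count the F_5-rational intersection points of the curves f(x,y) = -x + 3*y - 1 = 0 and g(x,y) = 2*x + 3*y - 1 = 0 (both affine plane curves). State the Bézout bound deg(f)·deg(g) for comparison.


Common zeros: {(0, 2)}; count = 1; Bézout bound = 1.

deg(f) = 1, deg(g) = 1, so Bézout bound = 1.
Scan x ∈ F_5. For each x, list the y ∈ F_5 with f(x, y) ≡ 0 and those with g(x, y) ≡ 0 (mod 5); the common zeros in that column are the intersection.
  x = 0: f ≡ 0 at y ∈ {2}; g ≡ 0 at y ∈ {2}; common: {2}.
  x = 1: f ≡ 0 at y ∈ {4}; g ≡ 0 at y ∈ {3}; common: ∅.
  x = 2: f ≡ 0 at y ∈ {1}; g ≡ 0 at y ∈ {4}; common: ∅.
  x = 3: f ≡ 0 at y ∈ {3}; g ≡ 0 at y ∈ {0}; common: ∅.
  x = 4: f ≡ 0 at y ∈ {0}; g ≡ 0 at y ∈ {1}; common: ∅.
Collecting: common zeros = {(0, 2)}, so the count is 1.
Comparison with the Bézout bound: 1 ≤ 1 = deg(f)·deg(g), as expected for curves with no common component (the bound is attained).


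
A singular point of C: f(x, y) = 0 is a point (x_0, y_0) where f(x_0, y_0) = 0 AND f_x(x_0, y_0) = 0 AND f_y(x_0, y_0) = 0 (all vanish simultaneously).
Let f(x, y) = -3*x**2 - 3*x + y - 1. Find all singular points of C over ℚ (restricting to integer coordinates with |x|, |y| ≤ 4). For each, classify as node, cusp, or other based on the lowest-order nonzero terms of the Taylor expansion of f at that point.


No singular points in the scanned grid; C is smooth there.

Compute partial derivatives:
  f_x = -6*x - 3.
  f_y = 1.
f_y = 1 is a nonzero constant, so f_y never vanishes: no point (x, y) can satisfy f = f_x = f_y = 0. In particular no (x, y) ∈ {−4, ..., 4}² is singular; the curve is smooth.


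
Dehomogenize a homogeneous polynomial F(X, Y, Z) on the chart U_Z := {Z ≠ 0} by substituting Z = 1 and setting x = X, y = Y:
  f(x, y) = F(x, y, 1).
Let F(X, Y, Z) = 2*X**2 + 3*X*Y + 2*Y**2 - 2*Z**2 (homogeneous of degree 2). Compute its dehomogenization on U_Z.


f(x, y) = 2*x**2 + 3*x*y + 2*y**2 - 2

On U_Z we set Z = 1. Each monomial c·X^i·Y^j·Z^k in F becomes c·x^i·y^j·1^k = c·x^i·y^j.
Substituting Z = 1: F(X, Y, 1) = 2*x**2 + 3*x*y + 2*y**2 - 2.
Note: deg(f) ≤ deg(F) = 2; strict inequality happens when F is divisible by Z (lost terms).


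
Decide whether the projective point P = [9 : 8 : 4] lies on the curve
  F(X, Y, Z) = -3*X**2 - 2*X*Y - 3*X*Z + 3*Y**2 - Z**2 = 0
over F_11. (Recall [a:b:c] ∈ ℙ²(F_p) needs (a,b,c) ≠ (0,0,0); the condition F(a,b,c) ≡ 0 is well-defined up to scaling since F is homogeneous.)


F(9,8,4) ≡ 0 (mod 11); P is on the curve.

Evaluate F(9, 8, 4) term-by-term (mod 11).
  -3*X**2 ↦ -3·81·1·1 = -243
  -2*X*Y ↦ -2·9·8·1 = -144
  -3*X*Z ↦ -3·9·1·4 = -108
  3*Y**2 ↦ 3·1·64·1 = 192
  -Z**2 ↦ -1·1·1·16 = -16
Sum: F(9, 8, 4) = (-243) + (-144) + (-108) + (192) + (-16) = -319.
Reducing mod 11: -319 ≡ 0 (mod 11).
Since F(a, b, c) ≡ 0 (mod 11), P lies on the curve.


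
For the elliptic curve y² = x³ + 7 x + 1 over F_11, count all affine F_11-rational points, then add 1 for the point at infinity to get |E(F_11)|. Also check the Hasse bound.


Affine points = {(0, 1), (0, 10), (1, 3), (1, 8), (2, 1), (2, 10), (3, 4), (3, 7), (4, 4), (4, 7), (9, 1), (9, 10), (10, 2), (10, 9)}; affine count = 14; |E(F_11)| = 15.

Discriminant check: Δ ∝ 4a³ + 27b² = 4·7³ + 27·1² = 4·343 + 27·1 ≡ 2 (mod 11). Nonzero ⇒ E is nonsingular.
For each x ∈ F_11, compute rhs = x³ + 7·x + 1 mod 11, then count y ∈ F_11 with y² ≡ rhs.
  x = 0: rhs = 1, matching y values: 1, 10 (2 points).
  x = 1: rhs = 9, matching y values: 3, 8 (2 points).
  x = 2: rhs = 1, matching y values: 1, 10 (2 points).
  x = 3: rhs = 5, matching y values: 4, 7 (2 points).
  x = 4: rhs = 5, matching y values: 4, 7 (2 points).
  x = 5: rhs = 7, matching y values: none (0 points).
  x = 6: rhs = 6, matching y values: none (0 points).
  x = 7: rhs = 8, matching y values: none (0 points).
  x = 8: rhs = 8, matching y values: none (0 points).
  x = 9: rhs = 1, matching y values: 1, 10 (2 points).
  x = 10: rhs = 4, matching y values: 2, 9 (2 points).
Total affine count: 14.
Full point count |E(F_11)| = 14 + 1 = 15.
Hasse bound: |15 − (11+1)| = |3| = 3 ≤ 2√11 ≈ 6.6332 ✓.


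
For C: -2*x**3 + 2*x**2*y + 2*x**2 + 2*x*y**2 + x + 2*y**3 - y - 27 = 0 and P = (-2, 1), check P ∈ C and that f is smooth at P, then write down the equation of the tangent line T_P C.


Tangent line at P: -37*x + 5*y - 79 = 0.

Step 1: f(-2, 1) = 0, so P lies on C.
Step 2: partial derivatives
  f_x(x, y) = -6*x**2 + 4*x*y + 4*x + 2*y**2 + 1, f_y(x, y) = 2*x**2 + 4*x*y + 6*y**2 - 1.
  f_x(P) = -37, f_y(P) = 5 (gradient nonzero, so P is smooth).
Step 3: tangent line at P: -37·(x − -2) + 5·(y − 1) = 0.
Expanding: -37*x + 5*y - 79 = 0.


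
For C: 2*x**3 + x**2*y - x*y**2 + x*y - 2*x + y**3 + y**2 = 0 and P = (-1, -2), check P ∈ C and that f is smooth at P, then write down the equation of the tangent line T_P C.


Tangent line at P: 2*x + 4*y + 10 = 0.

Step 1: f(-1, -2) = 0, so P lies on C.
Step 2: partial derivatives
  f_x(x, y) = 6*x**2 + 2*x*y - y**2 + y - 2, f_y(x, y) = x**2 - 2*x*y + x + 3*y**2 + 2*y.
  f_x(P) = 2, f_y(P) = 4 (gradient nonzero, so P is smooth).
Step 3: tangent line at P: 2·(x − -1) + 4·(y − -2) = 0.
Expanding: 2*x + 4*y + 10 = 0.


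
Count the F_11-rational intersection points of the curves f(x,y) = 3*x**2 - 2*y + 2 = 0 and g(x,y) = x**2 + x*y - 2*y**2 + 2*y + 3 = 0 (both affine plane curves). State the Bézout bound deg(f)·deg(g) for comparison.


Common zeros: ∅; count = 0; Bézout bound = 4.

deg(f) = 2, deg(g) = 2, so Bézout bound = 4.
Scan x ∈ F_11. For each x, list the y ∈ F_11 with f(x, y) ≡ 0 and those with g(x, y) ≡ 0 (mod 11); the common zeros in that column are the intersection.
  x = 0: f ≡ 0 at y ∈ {1}; g ≡ 0 at y ∈ ∅; common: ∅.
  x = 1: f ≡ 0 at y ∈ {8}; g ≡ 0 at y ∈ ∅; common: ∅.
  x = 2: f ≡ 0 at y ∈ {7}; g ≡ 0 at y ∈ ∅; common: ∅.
  x = 3: f ≡ 0 at y ∈ {9}; g ≡ 0 at y ∈ {4}; common: ∅.
  x = 4: f ≡ 0 at y ∈ {3}; g ≡ 0 at y ∈ {4, 10}; common: ∅.
  x = 5: f ≡ 0 at y ∈ {0}; g ≡ 0 at y ∈ {1, 8}; common: ∅.
  x = 6: f ≡ 0 at y ∈ {0}; g ≡ 0 at y ∈ ∅; common: ∅.
  x = 7: f ≡ 0 at y ∈ {3}; g ≡ 0 at y ∈ ∅; common: ∅.
  x = 8: f ≡ 0 at y ∈ {9}; g ≡ 0 at y ∈ {6, 10}; common: ∅.
  x = 9: f ≡ 0 at y ∈ {7}; g ≡ 0 at y ∈ {3, 8}; common: ∅.
  x = 10: f ≡ 0 at y ∈ {8}; g ≡ 0 at y ∈ {3}; common: ∅.
Collecting: common zeros = ∅, so the count is 0.
Comparison with the Bézout bound: 0 ≤ 4 = deg(f)·deg(g), as expected for curves with no common component (the affine F_11-count falls short of the bound because intersections may lie at infinity, over extension fields, or carry multiplicity).


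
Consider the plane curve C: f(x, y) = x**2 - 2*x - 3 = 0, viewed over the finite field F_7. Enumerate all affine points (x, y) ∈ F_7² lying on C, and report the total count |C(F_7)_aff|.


Affine F_7-points: {(3, 0), (3, 1), (3, 2), (3, 3), (3, 4), (3, 5), (3, 6), (6, 0), (6, 1), (6, 2), (6, 3), (6, 4), (6, 5), (6, 6)}; count = 14.

For each of the 49 pairs (x, y) ∈ F_7², evaluate f(x, y) mod 7. Record the zeros.
  x = 0: [0↦4, 1↦4, 2↦4, 3↦4, 4↦4, 5↦4, 6↦4]  zeros at y ∈ ∅
  x = 1: [0↦3, 1↦3, 2↦3, 3↦3, 4↦3, 5↦3, 6↦3]  zeros at y ∈ ∅
  x = 2: [0↦4, 1↦4, 2↦4, 3↦4, 4↦4, 5↦4, 6↦4]  zeros at y ∈ ∅
  x = 3: [0↦0, 1↦0, 2↦0, 3↦0, 4↦0, 5↦0, 6↦0]  zeros at y ∈ {0, 1, 2, 3, 4, 5, 6}
  x = 4: [0↦5, 1↦5, 2↦5, 3↦5, 4↦5, 5↦5, 6↦5]  zeros at y ∈ ∅
  x = 5: [0↦5, 1↦5, 2↦5, 3↦5, 4↦5, 5↦5, 6↦5]  zeros at y ∈ ∅
  x = 6: [0↦0, 1↦0, 2↦0, 3↦0, 4↦0, 5↦0, 6↦0]  zeros at y ∈ {0, 1, 2, 3, 4, 5, 6}
Collecting zeros: affine points = {(3, 0), (3, 1), (3, 2), (3, 3), (3, 4), (3, 5), (3, 6), (6, 0), (6, 1), (6, 2), (6, 3), (6, 4), (6, 5), (6, 6)}.
Total count |C(F_7)_aff| = 14.


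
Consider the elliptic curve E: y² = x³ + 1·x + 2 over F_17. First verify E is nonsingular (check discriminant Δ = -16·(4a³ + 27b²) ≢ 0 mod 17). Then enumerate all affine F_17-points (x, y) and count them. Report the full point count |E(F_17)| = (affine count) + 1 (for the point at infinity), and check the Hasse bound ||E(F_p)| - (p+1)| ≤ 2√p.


Affine points = {(0, 6), (0, 11), (1, 2), (1, 15), (3, 7), (3, 10), (4, 6), (4, 11), (5, 8), (5, 9), (9, 3), (9, 14), (10, 3), (10, 14), (11, 1), (11, 16), (12, 5), (12, 12), (13, 6), (13, 11), (15, 3), (15, 14), (16, 0)}; affine count = 23; |E(F_17)| = 24.

Discriminant check: Δ ∝ 4a³ + 27b² = 4·1³ + 27·2² = 4·1 + 27·4 ≡ 10 (mod 17). Nonzero ⇒ E is nonsingular.
For each x ∈ F_17, compute rhs = x³ + 1·x + 2 mod 17, then count y ∈ F_17 with y² ≡ rhs.
  x = 0: rhs = 2, matching y values: 6, 11 (2 points).
  x = 1: rhs = 4, matching y values: 2, 15 (2 points).
  x = 2: rhs = 12, matching y values: none (0 points).
  x = 3: rhs = 15, matching y values: 7, 10 (2 points).
  x = 4: rhs = 2, matching y values: 6, 11 (2 points).
  x = 5: rhs = 13, matching y values: 8, 9 (2 points).
  x = 6: rhs = 3, matching y values: none (0 points).
  x = 7: rhs = 12, matching y values: none (0 points).
  x = 8: rhs = 12, matching y values: none (0 points).
  x = 9: rhs = 9, matching y values: 3, 14 (2 points).
  x = 10: rhs = 9, matching y values: 3, 14 (2 points).
  x = 11: rhs = 1, matching y values: 1, 16 (2 points).
  x = 12: rhs = 8, matching y values: 5, 12 (2 points).
  x = 13: rhs = 2, matching y values: 6, 11 (2 points).
  x = 14: rhs = 6, matching y values: none (0 points).
  x = 15: rhs = 9, matching y values: 3, 14 (2 points).
  x = 16: rhs = 0, matching y values: 0 (1 points).
Total affine count: 23.
Full point count |E(F_17)| = 23 + 1 = 24.
Hasse bound: |24 − (17+1)| = |6| = 6 ≤ 2√17 ≈ 8.2462 ✓.


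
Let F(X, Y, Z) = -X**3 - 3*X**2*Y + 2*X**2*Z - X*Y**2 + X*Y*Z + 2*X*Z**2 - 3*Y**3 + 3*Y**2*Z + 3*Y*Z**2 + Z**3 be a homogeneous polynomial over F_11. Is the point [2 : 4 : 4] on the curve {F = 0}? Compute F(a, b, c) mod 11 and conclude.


F(2,4,4) ≡ 10 (mod 11); P is NOT on the curve.

Evaluate F(2, 4, 4) term-by-term (mod 11).
  -X**3 ↦ -1·8·1·1 = -8
  -3*X**2*Y ↦ -3·4·4·1 = -48
  2*X**2*Z ↦ 2·4·1·4 = 32
  -X*Y**2 ↦ -1·2·16·1 = -32
  X*Y*Z ↦ 1·2·4·4 = 32
  2*X*Z**2 ↦ 2·2·1·16 = 64
  -3*Y**3 ↦ -3·1·64·1 = -192
  3*Y**2*Z ↦ 3·1·16·4 = 192
  3*Y*Z**2 ↦ 3·1·4·16 = 192
  Z**3 ↦ 1·1·1·64 = 64
Sum: F(2, 4, 4) = (-8) + (-48) + (32) + (-32) + (32) + (64) + (-192) + (192) + (192) + (64) = 296.
Reducing mod 11: 296 ≡ 10 (mod 11).
Since F(a, b, c) ≡ 10 ≠ 0 (mod 11), P does NOT lie on the curve.


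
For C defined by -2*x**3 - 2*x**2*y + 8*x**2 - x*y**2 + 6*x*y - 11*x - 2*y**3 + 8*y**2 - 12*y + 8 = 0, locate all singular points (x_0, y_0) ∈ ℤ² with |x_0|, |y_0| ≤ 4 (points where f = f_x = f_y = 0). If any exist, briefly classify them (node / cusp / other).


Singular points: {(1, 1)}; classification: cusp.

Compute partial derivatives:
  f_x = -6*x**2 - 4*x*y + 16*x - y**2 + 6*y - 11.
  f_y = -2*x**2 - 2*x*y + 6*x - 6*y**2 + 16*y - 12.
Scan x_0 ∈ {−4, ..., 4}. For each x_0, f_y(x_0, y) is a polynomial in y; find its integer roots y ∈ {−4, ..., 4}, then test f_x and f at those candidates.
  x = -4: f_y(-4, y) = -6*y**2 + 24*y - 68; no integer root y with |y| ≤ 4.
  x = -3: f_y(-3, y) = -6*y**2 + 22*y - 48; no integer root y with |y| ≤ 4.
  x = -2: f_y(-2, y) = -6*y**2 + 20*y - 32; no integer root y with |y| ≤ 4.
  x = -1: f_y(-1, y) = -6*y**2 + 18*y - 20; no integer root y with |y| ≤ 4.
  x = 0: f_y(0, y) = -6*y**2 + 16*y - 12; no integer root y with |y| ≤ 4.
  x = 1: f_y(1, y) = -6*y**2 + 14*y - 8; vanishes at y ∈ {1}. (1, 1): f_x = 0, f = 0 — SINGULAR.
  x = 2: f_y(2, y) = -6*y**2 + 12*y - 8; no integer root y with |y| ≤ 4.
  x = 3: f_y(3, y) = -6*y**2 + 10*y - 12; no integer root y with |y| ≤ 4.
  x = 4: f_y(4, y) = -6*y**2 + 8*y - 20; no integer root y with |y| ≤ 4.
Only singular point on the grid: (1, 1).
Classify: substitute x = 1 + u, y = 1 + v and expand: f = -2*u**3 - 2*u**2*v - u*v**2 - 2*v**3 + v**2.
No constant or linear terms (consistent with a singular point). Quadratic part: v**2. Cubic part: -2*u**3 - 2*u**2*v - u*v**2 - 2*v**3.
The quadratic part v**2 is a perfect square, so there is a single (double) tangent line v = 0, i.e. y = 1. Restricting the cubic part to that line (v = 0) leaves -2*u**3 ≠ 0, so f is not divisible by v and the branch is v² ≈ 2*u**3 to lowest order — this is a cusp.
Classification: cusp.


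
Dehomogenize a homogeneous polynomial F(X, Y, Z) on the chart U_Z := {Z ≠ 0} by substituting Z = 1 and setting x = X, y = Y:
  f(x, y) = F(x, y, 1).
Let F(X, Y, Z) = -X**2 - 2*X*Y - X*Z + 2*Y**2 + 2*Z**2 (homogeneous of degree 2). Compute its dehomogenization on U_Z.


f(x, y) = -x**2 - 2*x*y - x + 2*y**2 + 2

On U_Z we set Z = 1. Each monomial c·X^i·Y^j·Z^k in F becomes c·x^i·y^j·1^k = c·x^i·y^j.
Substituting Z = 1: F(X, Y, 1) = -x**2 - 2*x*y - x + 2*y**2 + 2.
Note: deg(f) ≤ deg(F) = 2; strict inequality happens when F is divisible by Z (lost terms).


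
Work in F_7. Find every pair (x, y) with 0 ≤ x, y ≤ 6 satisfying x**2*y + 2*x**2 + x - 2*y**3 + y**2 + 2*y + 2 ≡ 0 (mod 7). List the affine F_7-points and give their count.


Affine F_7-points: {(1, 1), (3, 5)}; count = 2.

For each of the 49 pairs (x, y) ∈ F_7², evaluate f(x, y) mod 7. Record the zeros.
  x = 0: [0↦2, 1↦3, 2↦1, 3↦5, 4↦3, 5↦4, 6↦3]  zeros at y ∈ ∅
  x = 1: [0↦5, 1↦0, 2↦6, 3↦4, 4↦3, 5↦5, 6↦5]  zeros at y ∈ {1}
  x = 2: [0↦5, 1↦3, 2↦5, 3↦6, 4↦1, 5↦6, 6↦2]  zeros at y ∈ ∅
  x = 3: [0↦2, 1↦5, 2↦5, 3↦4, 4↦4, 5↦0, 6↦1]  zeros at y ∈ {5}
  x = 4: [0↦3, 1↦6, 2↦6, 3↦5, 4↦5, 5↦1, 6↦2]  zeros at y ∈ ∅
  x = 5: [0↦1, 1↦6, 2↦1, 3↦2, 4↦4, 5↦2, 6↦5]  zeros at y ∈ ∅
  x = 6: [0↦3, 1↦5, 2↦4, 3↦2, 4↦1, 5↦3, 6↦3]  zeros at y ∈ ∅
Collecting zeros: affine points = {(1, 1), (3, 5)}.
Total count |C(F_7)_aff| = 2.


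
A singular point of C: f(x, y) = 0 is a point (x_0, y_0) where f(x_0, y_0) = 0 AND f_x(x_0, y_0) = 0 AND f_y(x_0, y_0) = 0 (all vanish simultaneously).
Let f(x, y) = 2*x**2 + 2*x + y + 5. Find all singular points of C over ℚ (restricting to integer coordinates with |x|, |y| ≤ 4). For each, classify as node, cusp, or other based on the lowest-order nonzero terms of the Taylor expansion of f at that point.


No singular points in the scanned grid; C is smooth there.

Compute partial derivatives:
  f_x = 4*x + 2.
  f_y = 1.
f_y = 1 is a nonzero constant, so f_y never vanishes: no point (x, y) can satisfy f = f_x = f_y = 0. In particular no (x, y) ∈ {−4, ..., 4}² is singular; the curve is smooth.


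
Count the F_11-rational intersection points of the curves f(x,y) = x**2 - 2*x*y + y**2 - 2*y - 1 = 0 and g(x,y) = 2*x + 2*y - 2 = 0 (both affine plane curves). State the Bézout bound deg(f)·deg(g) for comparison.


Common zeros: {(1, 0), (5, 7)}; count = 2; Bézout bound = 2.

deg(f) = 2, deg(g) = 1, so Bézout bound = 2.
Scan x ∈ F_11. For each x, list the y ∈ F_11 with f(x, y) ≡ 0 and those with g(x, y) ≡ 0 (mod 11); the common zeros in that column are the intersection.
  x = 0: f ≡ 0 at y ∈ ∅; g ≡ 0 at y ∈ {1}; common: ∅.
  x = 1: f ≡ 0 at y ∈ {0, 4}; g ≡ 0 at y ∈ {0}; common: {0}.
  x = 2: f ≡ 0 at y ∈ ∅; g ≡ 0 at y ∈ {10}; common: ∅.
  x = 3: f ≡ 0 at y ∈ ∅; g ≡ 0 at y ∈ {9}; common: ∅.
  x = 4: f ≡ 0 at y ∈ ∅; g ≡ 0 at y ∈ {8}; common: ∅.
  x = 5: f ≡ 0 at y ∈ {5, 7}; g ≡ 0 at y ∈ {7}; common: {7}.
  x = 6: f ≡ 0 at y ∈ {1, 2}; g ≡ 0 at y ∈ {6}; common: ∅.
  x = 7: f ≡ 0 at y ∈ {1, 4}; g ≡ 0 at y ∈ {5}; common: ∅.
  x = 8: f ≡ 0 at y ∈ ∅; g ≡ 0 at y ∈ {4}; common: ∅.
  x = 9: f ≡ 0 at y ∈ {2, 7}; g ≡ 0 at y ∈ {3}; common: ∅.
  x = 10: f ≡ 0 at y ∈ {0}; g ≡ 0 at y ∈ {2}; common: ∅.
Collecting: common zeros = {(1, 0), (5, 7)}, so the count is 2.
Comparison with the Bézout bound: 2 ≤ 2 = deg(f)·deg(g), as expected for curves with no common component (the bound is attained).


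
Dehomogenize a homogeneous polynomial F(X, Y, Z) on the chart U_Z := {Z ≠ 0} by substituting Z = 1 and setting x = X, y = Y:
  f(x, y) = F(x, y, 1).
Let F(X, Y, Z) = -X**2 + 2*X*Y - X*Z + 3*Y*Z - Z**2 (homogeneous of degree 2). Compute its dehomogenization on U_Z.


f(x, y) = -x**2 + 2*x*y - x + 3*y - 1

On U_Z we set Z = 1. Each monomial c·X^i·Y^j·Z^k in F becomes c·x^i·y^j·1^k = c·x^i·y^j.
Substituting Z = 1: F(X, Y, 1) = -x**2 + 2*x*y - x + 3*y - 1.
Note: deg(f) ≤ deg(F) = 2; strict inequality happens when F is divisible by Z (lost terms).


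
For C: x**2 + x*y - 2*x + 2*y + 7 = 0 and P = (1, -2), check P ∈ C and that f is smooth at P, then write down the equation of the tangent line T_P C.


Tangent line at P: -2*x + 3*y + 8 = 0.

Step 1: f(1, -2) = 0, so P lies on C.
Step 2: partial derivatives
  f_x(x, y) = 2*x + y - 2, f_y(x, y) = x + 2.
  f_x(P) = -2, f_y(P) = 3 (gradient nonzero, so P is smooth).
Step 3: tangent line at P: -2·(x − 1) + 3·(y − -2) = 0.
Expanding: -2*x + 3*y + 8 = 0.


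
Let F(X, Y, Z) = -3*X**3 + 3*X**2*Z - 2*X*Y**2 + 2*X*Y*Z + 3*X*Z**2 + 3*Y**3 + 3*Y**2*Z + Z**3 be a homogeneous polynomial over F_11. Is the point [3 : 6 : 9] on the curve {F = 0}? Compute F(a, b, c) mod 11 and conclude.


F(3,6,9) ≡ 4 (mod 11); P is NOT on the curve.

Evaluate F(3, 6, 9) term-by-term (mod 11).
  -3*X**3 ↦ -3·27·1·1 = -81
  3*X**2*Z ↦ 3·9·1·9 = 243
  -2*X*Y**2 ↦ -2·3·36·1 = -216
  2*X*Y*Z ↦ 2·3·6·9 = 324
  3*X*Z**2 ↦ 3·3·1·81 = 729
  3*Y**3 ↦ 3·1·216·1 = 648
  3*Y**2*Z ↦ 3·1·36·9 = 972
  Z**3 ↦ 1·1·1·729 = 729
Sum: F(3, 6, 9) = (-81) + (243) + (-216) + (324) + (729) + (648) + (972) + (729) = 3348.
Reducing mod 11: 3348 ≡ 4 (mod 11).
Since F(a, b, c) ≡ 4 ≠ 0 (mod 11), P does NOT lie on the curve.


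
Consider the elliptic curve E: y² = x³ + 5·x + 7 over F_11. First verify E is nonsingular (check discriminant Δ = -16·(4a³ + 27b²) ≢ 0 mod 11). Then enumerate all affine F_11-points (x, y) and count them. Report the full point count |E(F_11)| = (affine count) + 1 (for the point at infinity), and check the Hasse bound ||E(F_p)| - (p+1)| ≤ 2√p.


Affine points = {(2, 5), (2, 6), (3, 4), (3, 7), (4, 5), (4, 6), (5, 5), (5, 6), (6, 0), (7, 0), (8, 3), (8, 8), (9, 0), (10, 1), (10, 10)}; affine count = 15; |E(F_11)| = 16.

Discriminant check: Δ ∝ 4a³ + 27b² = 4·5³ + 27·7² = 4·125 + 27·49 ≡ 8 (mod 11). Nonzero ⇒ E is nonsingular.
For each x ∈ F_11, compute rhs = x³ + 5·x + 7 mod 11, then count y ∈ F_11 with y² ≡ rhs.
  x = 0: rhs = 7, matching y values: none (0 points).
  x = 1: rhs = 2, matching y values: none (0 points).
  x = 2: rhs = 3, matching y values: 5, 6 (2 points).
  x = 3: rhs = 5, matching y values: 4, 7 (2 points).
  x = 4: rhs = 3, matching y values: 5, 6 (2 points).
  x = 5: rhs = 3, matching y values: 5, 6 (2 points).
  x = 6: rhs = 0, matching y values: 0 (1 points).
  x = 7: rhs = 0, matching y values: 0 (1 points).
  x = 8: rhs = 9, matching y values: 3, 8 (2 points).
  x = 9: rhs = 0, matching y values: 0 (1 points).
  x = 10: rhs = 1, matching y values: 1, 10 (2 points).
Total affine count: 15.
Full point count |E(F_11)| = 15 + 1 = 16.
Hasse bound: |16 − (11+1)| = |4| = 4 ≤ 2√11 ≈ 6.6332 ✓.


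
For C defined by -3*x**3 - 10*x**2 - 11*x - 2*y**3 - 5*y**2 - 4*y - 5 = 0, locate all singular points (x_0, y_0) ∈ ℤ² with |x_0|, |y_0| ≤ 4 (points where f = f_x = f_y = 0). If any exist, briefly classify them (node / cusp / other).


Singular points: {(-1, -1)}; classification: node.

Compute partial derivatives:
  f_x = -9*x**2 - 20*x - 11.
  f_y = -6*y**2 - 10*y - 4.
Scan x_0 ∈ {−4, ..., 4}. For each x_0, f_y(x_0, y) is a polynomial in y; find its integer roots y ∈ {−4, ..., 4}, then test f_x and f at those candidates.
  x = -4: f_y(-4, y) = -6*y**2 - 10*y - 4; vanishes at y ∈ {-1}. (-4, -1): f_x = -75 ≠ 0.
  x = -3: f_y(-3, y) = -6*y**2 - 10*y - 4; vanishes at y ∈ {-1}. (-3, -1): f_x = -32 ≠ 0.
  x = -2: f_y(-2, y) = -6*y**2 - 10*y - 4; vanishes at y ∈ {-1}. (-2, -1): f_x = -7 ≠ 0.
  x = -1: f_y(-1, y) = -6*y**2 - 10*y - 4; vanishes at y ∈ {-1}. (-1, -1): f_x = 0, f = 0 — SINGULAR.
  x = 0: f_y(0, y) = -6*y**2 - 10*y - 4; vanishes at y ∈ {-1}. (0, -1): f_x = -11 ≠ 0.
  x = 1: f_y(1, y) = -6*y**2 - 10*y - 4; vanishes at y ∈ {-1}. (1, -1): f_x = -40 ≠ 0.
  x = 2: f_y(2, y) = -6*y**2 - 10*y - 4; vanishes at y ∈ {-1}. (2, -1): f_x = -87 ≠ 0.
  x = 3: f_y(3, y) = -6*y**2 - 10*y - 4; vanishes at y ∈ {-1}. (3, -1): f_x = -152 ≠ 0.
  x = 4: f_y(4, y) = -6*y**2 - 10*y - 4; vanishes at y ∈ {-1}. (4, -1): f_x = -235 ≠ 0.
Only singular point on the grid: (-1, -1).
Classify: substitute x = -1 + u, y = -1 + v and expand: f = -3*u**3 - u**2 - 2*v**3 + v**2.
No constant or linear terms (consistent with a singular point). Quadratic part: -u**2 + v**2. Cubic part: -3*u**3 - 2*v**3.
The quadratic part v**2 - u**2 = (v − u)(v + u) splits into two distinct linear factors, so there are two distinct tangent lines y − -1 = ±(x − -1) — this is a node (ordinary double point).
Classification: node.


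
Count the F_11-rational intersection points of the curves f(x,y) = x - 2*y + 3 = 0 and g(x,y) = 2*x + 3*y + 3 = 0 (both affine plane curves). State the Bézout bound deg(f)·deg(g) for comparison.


Common zeros: {(1, 2)}; count = 1; Bézout bound = 1.

deg(f) = 1, deg(g) = 1, so Bézout bound = 1.
Scan x ∈ F_11. For each x, list the y ∈ F_11 with f(x, y) ≡ 0 and those with g(x, y) ≡ 0 (mod 11); the common zeros in that column are the intersection.
  x = 0: f ≡ 0 at y ∈ {7}; g ≡ 0 at y ∈ {10}; common: ∅.
  x = 1: f ≡ 0 at y ∈ {2}; g ≡ 0 at y ∈ {2}; common: {2}.
  x = 2: f ≡ 0 at y ∈ {8}; g ≡ 0 at y ∈ {5}; common: ∅.
  x = 3: f ≡ 0 at y ∈ {3}; g ≡ 0 at y ∈ {8}; common: ∅.
  x = 4: f ≡ 0 at y ∈ {9}; g ≡ 0 at y ∈ {0}; common: ∅.
  x = 5: f ≡ 0 at y ∈ {4}; g ≡ 0 at y ∈ {3}; common: ∅.
  x = 6: f ≡ 0 at y ∈ {10}; g ≡ 0 at y ∈ {6}; common: ∅.
  x = 7: f ≡ 0 at y ∈ {5}; g ≡ 0 at y ∈ {9}; common: ∅.
  x = 8: f ≡ 0 at y ∈ {0}; g ≡ 0 at y ∈ {1}; common: ∅.
  x = 9: f ≡ 0 at y ∈ {6}; g ≡ 0 at y ∈ {4}; common: ∅.
  x = 10: f ≡ 0 at y ∈ {1}; g ≡ 0 at y ∈ {7}; common: ∅.
Collecting: common zeros = {(1, 2)}, so the count is 1.
Comparison with the Bézout bound: 1 ≤ 1 = deg(f)·deg(g), as expected for curves with no common component (the bound is attained).


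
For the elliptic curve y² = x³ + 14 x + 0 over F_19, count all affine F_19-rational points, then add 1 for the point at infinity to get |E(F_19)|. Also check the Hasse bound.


Affine points = {(0, 0), (2, 6), (2, 13), (4, 5), (4, 14), (5, 9), (5, 10), (7, 2), (7, 17), (8, 4), (8, 15), (9, 0), (10, 0), (13, 2), (13, 17), (16, 8), (16, 11), (18, 2), (18, 17)}; affine count = 19; |E(F_19)| = 20.

Discriminant check: Δ ∝ 4a³ + 27b² = 4·14³ + 27·0² = 4·2744 + 27·0 ≡ 13 (mod 19). Nonzero ⇒ E is nonsingular.
For each x ∈ F_19, compute rhs = x³ + 14·x + 0 mod 19, then count y ∈ F_19 with y² ≡ rhs.
  x = 0: rhs = 0, matching y values: 0 (1 points).
  x = 1: rhs = 15, matching y values: none (0 points).
  x = 2: rhs = 17, matching y values: 6, 13 (2 points).
  x = 3: rhs = 12, matching y values: none (0 points).
  x = 4: rhs = 6, matching y values: 5, 14 (2 points).
  x = 5: rhs = 5, matching y values: 9, 10 (2 points).
  x = 6: rhs = 15, matching y values: none (0 points).
  x = 7: rhs = 4, matching y values: 2, 17 (2 points).
  x = 8: rhs = 16, matching y values: 4, 15 (2 points).
  x = 9: rhs = 0, matching y values: 0 (1 points).
  x = 10: rhs = 0, matching y values: 0 (1 points).
  x = 11: rhs = 3, matching y values: none (0 points).
  x = 12: rhs = 15, matching y values: none (0 points).
  x = 13: rhs = 4, matching y values: 2, 17 (2 points).
  x = 14: rhs = 14, matching y values: none (0 points).
  x = 15: rhs = 13, matching y values: none (0 points).
  x = 16: rhs = 7, matching y values: 8, 11 (2 points).
  x = 17: rhs = 2, matching y values: none (0 points).
  x = 18: rhs = 4, matching y values: 2, 17 (2 points).
Total affine count: 19.
Full point count |E(F_19)| = 19 + 1 = 20.
Hasse bound: |20 − (19+1)| = |0| = 0 ≤ 2√19 ≈ 8.7178 ✓.


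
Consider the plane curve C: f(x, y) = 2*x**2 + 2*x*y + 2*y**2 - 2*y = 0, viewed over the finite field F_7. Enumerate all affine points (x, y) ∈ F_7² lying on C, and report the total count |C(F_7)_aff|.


Affine F_7-points: {(0, 0), (0, 1), (4, 5), (4, 6), (5, 5), (6, 1)}; count = 6.

For each of the 49 pairs (x, y) ∈ F_7², evaluate f(x, y) mod 7. Record the zeros.
  x = 0: [0↦0, 1↦0, 2↦4, 3↦5, 4↦3, 5↦5, 6↦4]  zeros at y ∈ {0, 1}
  x = 1: [0↦2, 1↦4, 2↦3, 3↦6, 4↦6, 5↦3, 6↦4]  zeros at y ∈ ∅
  x = 2: [0↦1, 1↦5, 2↦6, 3↦4, 4↦6, 5↦5, 6↦1]  zeros at y ∈ ∅
  x = 3: [0↦4, 1↦3, 2↦6, 3↦6, 4↦3, 5↦4, 6↦2]  zeros at y ∈ ∅
  x = 4: [0↦4, 1↦5, 2↦3, 3↦5, 4↦4, 5↦0, 6↦0]  zeros at y ∈ {5, 6}
  x = 5: [0↦1, 1↦4, 2↦4, 3↦1, 4↦2, 5↦0, 6↦2]  zeros at y ∈ {5}
  x = 6: [0↦2, 1↦0, 2↦2, 3↦1, 4↦4, 5↦4, 6↦1]  zeros at y ∈ {1}
Collecting zeros: affine points = {(0, 0), (0, 1), (4, 5), (4, 6), (5, 5), (6, 1)}.
Total count |C(F_7)_aff| = 6.


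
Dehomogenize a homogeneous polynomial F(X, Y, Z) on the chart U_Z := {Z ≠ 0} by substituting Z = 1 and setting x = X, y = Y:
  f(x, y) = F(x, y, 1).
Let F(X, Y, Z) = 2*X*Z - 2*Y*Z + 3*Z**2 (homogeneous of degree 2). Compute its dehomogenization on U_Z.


f(x, y) = 2*x - 2*y + 3

On U_Z we set Z = 1. Each monomial c·X^i·Y^j·Z^k in F becomes c·x^i·y^j·1^k = c·x^i·y^j.
Substituting Z = 1: F(X, Y, 1) = 2*x - 2*y + 3.
Note: deg(f) ≤ deg(F) = 2; strict inequality happens when F is divisible by Z (lost terms).


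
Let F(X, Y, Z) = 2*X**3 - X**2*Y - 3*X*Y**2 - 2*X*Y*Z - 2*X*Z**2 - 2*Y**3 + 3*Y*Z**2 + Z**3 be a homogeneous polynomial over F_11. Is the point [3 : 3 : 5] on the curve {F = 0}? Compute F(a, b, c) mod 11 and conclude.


F(3,3,5) ≡ 2 (mod 11); P is NOT on the curve.

Evaluate F(3, 3, 5) term-by-term (mod 11).
  2*X**3 ↦ 2·27·1·1 = 54
  -X**2*Y ↦ -1·9·3·1 = -27
  -3*X*Y**2 ↦ -3·3·9·1 = -81
  -2*X*Y*Z ↦ -2·3·3·5 = -90
  -2*X*Z**2 ↦ -2·3·1·25 = -150
  -2*Y**3 ↦ -2·1·27·1 = -54
  3*Y*Z**2 ↦ 3·1·3·25 = 225
  Z**3 ↦ 1·1·1·125 = 125
Sum: F(3, 3, 5) = (54) + (-27) + (-81) + (-90) + (-150) + (-54) + (225) + (125) = 2.
Reducing mod 11: 2 ≡ 2 (mod 11).
Since F(a, b, c) ≡ 2 ≠ 0 (mod 11), P does NOT lie on the curve.


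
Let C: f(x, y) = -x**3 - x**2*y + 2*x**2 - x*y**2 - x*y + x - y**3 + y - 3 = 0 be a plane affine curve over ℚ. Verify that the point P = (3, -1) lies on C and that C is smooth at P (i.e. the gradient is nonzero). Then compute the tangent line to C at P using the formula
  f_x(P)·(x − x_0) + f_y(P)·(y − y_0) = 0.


Tangent line at P: -8*x - 8*y + 16 = 0.

Step 1: f(3, -1) = 0, so P lies on C.
Step 2: partial derivatives
  f_x(x, y) = -3*x**2 - 2*x*y + 4*x - y**2 - y + 1, f_y(x, y) = -x**2 - 2*x*y - x - 3*y**2 + 1.
  f_x(P) = -8, f_y(P) = -8 (gradient nonzero, so P is smooth).
Step 3: tangent line at P: -8·(x − 3) + -8·(y − -1) = 0.
Expanding: -8*x - 8*y + 16 = 0.


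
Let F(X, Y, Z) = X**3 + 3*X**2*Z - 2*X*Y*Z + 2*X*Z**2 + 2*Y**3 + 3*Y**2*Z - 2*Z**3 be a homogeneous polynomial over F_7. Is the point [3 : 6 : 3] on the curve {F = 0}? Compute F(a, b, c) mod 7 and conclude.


F(3,6,3) ≡ 0 (mod 7); P is on the curve.

Evaluate F(3, 6, 3) term-by-term (mod 7).
  X**3 ↦ 1·27·1·1 = 27
  3*X**2*Z ↦ 3·9·1·3 = 81
  -2*X*Y*Z ↦ -2·3·6·3 = -108
  2*X*Z**2 ↦ 2·3·1·9 = 54
  2*Y**3 ↦ 2·1·216·1 = 432
  3*Y**2*Z ↦ 3·1·36·3 = 324
  -2*Z**3 ↦ -2·1·1·27 = -54
Sum: F(3, 6, 3) = (27) + (81) + (-108) + (54) + (432) + (324) + (-54) = 756.
Reducing mod 7: 756 ≡ 0 (mod 7).
Since F(a, b, c) ≡ 0 (mod 7), P lies on the curve.


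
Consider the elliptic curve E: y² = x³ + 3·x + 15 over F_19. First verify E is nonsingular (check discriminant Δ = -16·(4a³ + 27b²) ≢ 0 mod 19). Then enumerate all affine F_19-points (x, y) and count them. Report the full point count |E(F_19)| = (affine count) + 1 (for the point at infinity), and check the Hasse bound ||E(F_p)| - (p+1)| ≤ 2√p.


Affine points = {(1, 0), (8, 0), (9, 7), (9, 12), (10, 0), (11, 7), (11, 12), (13, 3), (13, 16), (16, 6), (16, 13), (17, 1), (17, 18), (18, 7), (18, 12)}; affine count = 15; |E(F_19)| = 16.

Discriminant check: Δ ∝ 4a³ + 27b² = 4·3³ + 27·15² = 4·27 + 27·225 ≡ 8 (mod 19). Nonzero ⇒ E is nonsingular.
For each x ∈ F_19, compute rhs = x³ + 3·x + 15 mod 19, then count y ∈ F_19 with y² ≡ rhs.
  x = 0: rhs = 15, matching y values: none (0 points).
  x = 1: rhs = 0, matching y values: 0 (1 points).
  x = 2: rhs = 10, matching y values: none (0 points).
  x = 3: rhs = 13, matching y values: none (0 points).
  x = 4: rhs = 15, matching y values: none (0 points).
  x = 5: rhs = 3, matching y values: none (0 points).
  x = 6: rhs = 2, matching y values: none (0 points).
  x = 7: rhs = 18, matching y values: none (0 points).
  x = 8: rhs = 0, matching y values: 0 (1 points).
  x = 9: rhs = 11, matching y values: 7, 12 (2 points).
  x = 10: rhs = 0, matching y values: 0 (1 points).
  x = 11: rhs = 11, matching y values: 7, 12 (2 points).
  x = 12: rhs = 12, matching y values: none (0 points).
  x = 13: rhs = 9, matching y values: 3, 16 (2 points).
  x = 14: rhs = 8, matching y values: none (0 points).
  x = 15: rhs = 15, matching y values: none (0 points).
  x = 16: rhs = 17, matching y values: 6, 13 (2 points).
  x = 17: rhs = 1, matching y values: 1, 18 (2 points).
  x = 18: rhs = 11, matching y values: 7, 12 (2 points).
Total affine count: 15.
Full point count |E(F_19)| = 15 + 1 = 16.
Hasse bound: |16 − (19+1)| = |-4| = 4 ≤ 2√19 ≈ 8.7178 ✓.


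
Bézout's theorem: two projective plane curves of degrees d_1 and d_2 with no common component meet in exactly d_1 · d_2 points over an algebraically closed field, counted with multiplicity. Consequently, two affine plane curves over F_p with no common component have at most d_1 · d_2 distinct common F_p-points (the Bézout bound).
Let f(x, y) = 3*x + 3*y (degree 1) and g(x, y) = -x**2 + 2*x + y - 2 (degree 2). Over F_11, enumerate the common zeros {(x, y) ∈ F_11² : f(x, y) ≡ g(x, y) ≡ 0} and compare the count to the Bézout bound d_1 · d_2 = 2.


Common zeros: {(5, 6), (7, 4)}; count = 2; Bézout bound = 2.

deg(f) = 1, deg(g) = 2, so Bézout bound = 2.
Scan x ∈ F_11. For each x, list the y ∈ F_11 with f(x, y) ≡ 0 and those with g(x, y) ≡ 0 (mod 11); the common zeros in that column are the intersection.
  x = 0: f ≡ 0 at y ∈ {0}; g ≡ 0 at y ∈ {2}; common: ∅.
  x = 1: f ≡ 0 at y ∈ {10}; g ≡ 0 at y ∈ {1}; common: ∅.
  x = 2: f ≡ 0 at y ∈ {9}; g ≡ 0 at y ∈ {2}; common: ∅.
  x = 3: f ≡ 0 at y ∈ {8}; g ≡ 0 at y ∈ {5}; common: ∅.
  x = 4: f ≡ 0 at y ∈ {7}; g ≡ 0 at y ∈ {10}; common: ∅.
  x = 5: f ≡ 0 at y ∈ {6}; g ≡ 0 at y ∈ {6}; common: {6}.
  x = 6: f ≡ 0 at y ∈ {5}; g ≡ 0 at y ∈ {4}; common: ∅.
  x = 7: f ≡ 0 at y ∈ {4}; g ≡ 0 at y ∈ {4}; common: {4}.
  x = 8: f ≡ 0 at y ∈ {3}; g ≡ 0 at y ∈ {6}; common: ∅.
  x = 9: f ≡ 0 at y ∈ {2}; g ≡ 0 at y ∈ {10}; common: ∅.
  x = 10: f ≡ 0 at y ∈ {1}; g ≡ 0 at y ∈ {5}; common: ∅.
Collecting: common zeros = {(5, 6), (7, 4)}, so the count is 2.
Comparison with the Bézout bound: 2 ≤ 2 = deg(f)·deg(g), as expected for curves with no common component (the bound is attained).


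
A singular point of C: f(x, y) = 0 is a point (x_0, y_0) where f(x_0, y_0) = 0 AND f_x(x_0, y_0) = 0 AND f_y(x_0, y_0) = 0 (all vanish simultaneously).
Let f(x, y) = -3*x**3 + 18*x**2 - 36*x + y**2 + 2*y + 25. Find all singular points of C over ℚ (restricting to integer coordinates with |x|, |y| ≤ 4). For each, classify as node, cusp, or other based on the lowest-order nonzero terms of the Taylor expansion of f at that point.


Singular points: {(2, -1)}; classification: cusp.

Compute partial derivatives:
  f_x = -9*x**2 + 36*x - 36.
  f_y = 2*y + 2.
Scan x_0 ∈ {−4, ..., 4}. For each x_0, f_y(x_0, y) is a polynomial in y; find its integer roots y ∈ {−4, ..., 4}, then test f_x and f at those candidates.
  x = -4: f_y(-4, y) = 2*y + 2; vanishes at y ∈ {-1}. (-4, -1): f_x = -324 ≠ 0.
  x = -3: f_y(-3, y) = 2*y + 2; vanishes at y ∈ {-1}. (-3, -1): f_x = -225 ≠ 0.
  x = -2: f_y(-2, y) = 2*y + 2; vanishes at y ∈ {-1}. (-2, -1): f_x = -144 ≠ 0.
  x = -1: f_y(-1, y) = 2*y + 2; vanishes at y ∈ {-1}. (-1, -1): f_x = -81 ≠ 0.
  x = 0: f_y(0, y) = 2*y + 2; vanishes at y ∈ {-1}. (0, -1): f_x = -36 ≠ 0.
  x = 1: f_y(1, y) = 2*y + 2; vanishes at y ∈ {-1}. (1, -1): f_x = -9 ≠ 0.
  x = 2: f_y(2, y) = 2*y + 2; vanishes at y ∈ {-1}. (2, -1): f_x = 0, f = 0 — SINGULAR.
  x = 3: f_y(3, y) = 2*y + 2; vanishes at y ∈ {-1}. (3, -1): f_x = -9 ≠ 0.
  x = 4: f_y(4, y) = 2*y + 2; vanishes at y ∈ {-1}. (4, -1): f_x = -36 ≠ 0.
Only singular point on the grid: (2, -1).
Classify: substitute x = 2 + u, y = -1 + v and expand: f = -3*u**3 + v**2.
No constant or linear terms (consistent with a singular point). Quadratic part: v**2. Cubic part: -3*u**3.
The quadratic part v**2 is a perfect square, so there is a single (double) tangent line v = 0, i.e. y = -1. Restricting the cubic part to that line (v = 0) leaves -3*u**3 ≠ 0, so f is not divisible by v and the branch is v² ≈ 3*u**3 to lowest order — this is a cusp.
Classification: cusp.
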